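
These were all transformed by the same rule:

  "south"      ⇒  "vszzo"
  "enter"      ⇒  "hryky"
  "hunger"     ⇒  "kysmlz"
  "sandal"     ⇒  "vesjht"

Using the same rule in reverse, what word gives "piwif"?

mercy

Each letter shifts forward by (position + 3), i.e. 3, 4, 5, … — the shift grows by one for each successive letter.
Decoding piwif: p−3=m, i−4=e, w−5=r, i−6=c, f−7=y.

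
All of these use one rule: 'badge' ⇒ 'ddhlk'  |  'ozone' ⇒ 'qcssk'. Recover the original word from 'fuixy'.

In badge: b→d is +2, a→d is +3, d→h is +4, g→l is +5 — the shift increases by 1 each position. Letter i (0-indexed) is shifted by i+2, so successive shifts are 2, 3, 4, ….
Undoing it on fuixy: f−2=d, u−3=r, i−4=e, x−5=s, y−6=s.

dress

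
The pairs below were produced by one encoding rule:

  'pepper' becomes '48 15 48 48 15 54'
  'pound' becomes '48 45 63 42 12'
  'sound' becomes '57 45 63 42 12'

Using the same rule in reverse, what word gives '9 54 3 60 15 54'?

crater

With a=1..z=26, the number is 3·pos.
Reversing it on 9 54 3 60 15 54: 9→(9−0)÷3=3=c, 54→(54−0)÷3=18=r, 3→(3−0)÷3=1=a, 60→(60−0)÷3=20=t, 15→(15−0)÷3=5=e, 54→(54−0)÷3=18=r.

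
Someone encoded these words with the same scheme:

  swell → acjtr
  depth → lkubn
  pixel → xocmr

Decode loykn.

ditch

Shifts by position in swell: pos 0: s→a (+8), pos 1: w→c (+6), pos 2: e→j (+5), pos 3: l→t (+8), pos 4: l→r (+6) — repeating every 3. A repeating key of period 3 is used — shifts +8, +6, +5 over and over.
Reversing it on loykn: l−8=d, o−6=i, y−5=t, k−8=c, n−6=h.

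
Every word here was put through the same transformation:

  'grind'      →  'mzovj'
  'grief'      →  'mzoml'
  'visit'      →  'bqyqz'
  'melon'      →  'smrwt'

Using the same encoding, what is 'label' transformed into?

rihmr

It's a Vigenère-style cipher with numeric key [6,8]: position i shifts by key[i mod 2].
For label: l+6=r, a+8=i, b+6=h, e+8=m, l+6=r.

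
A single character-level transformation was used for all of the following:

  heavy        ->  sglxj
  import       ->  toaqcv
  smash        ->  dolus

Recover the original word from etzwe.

Shifts by position in heavy: pos 0: h→s (+11), pos 1: e→g (+2), pos 2: a→l (+11), pos 3: v→x (+2) — repeating every 2. It's a Vigenère-style cipher with numeric key [11,2]: position i shifts by key[i mod 2].
Decoding etzwe: e−11=t, t−2=r, z−11=o, w−2=u, e−11=t.

trout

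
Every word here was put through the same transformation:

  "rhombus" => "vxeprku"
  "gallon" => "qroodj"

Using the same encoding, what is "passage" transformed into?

The output letters match the input read backwards, each shifted +3: rhombus reversed is submohr. Read the word backwards and shift each letter +3.
On passage: reverse → egassap; then shift: e+3=h, g+3=j, a+3=d, s+3=v, s+3=v, a+3=d, p+3=s.

hjdvvds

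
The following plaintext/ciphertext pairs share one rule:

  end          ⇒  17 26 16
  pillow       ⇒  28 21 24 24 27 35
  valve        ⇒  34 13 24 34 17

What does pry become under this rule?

28 30 37

The number is (letter's place in the alphabet, a=1) + 12.
Applying it to pry: p=16→28, r=18→30, y=25→37.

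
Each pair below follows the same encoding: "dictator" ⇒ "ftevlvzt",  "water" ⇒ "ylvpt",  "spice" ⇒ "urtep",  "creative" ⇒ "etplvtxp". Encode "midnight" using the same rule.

otfptijv

The shift depends on letter class: consonant d→f is +2, but vowel i→t is +11. Two shifts are in play — +11 for a/e/i/o/u, +2 for every other letter.
For midnight: m(cons)+2=o, i(vowel)+11=t, d(cons)+2=f, n(cons)+2=p, i(vowel)+11=t, g(cons)+2=i, h(cons)+2=j, t(cons)+2=v.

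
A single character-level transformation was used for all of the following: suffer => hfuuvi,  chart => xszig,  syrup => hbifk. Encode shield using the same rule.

hsrvow

Each letter is replaced by its mirror in the alphabet: a↔z, b↔y, c↔x, and so on (the Atbash cipher).
For shield: s↔h, h↔s, i↔r, e↔v, l↔o, d↔w.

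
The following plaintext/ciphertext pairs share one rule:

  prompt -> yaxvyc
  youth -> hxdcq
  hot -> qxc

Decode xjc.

Compare letters: p→y is +9, r→a is +9, o→x is +9 — a constant shift. Every letter moves 9 places later in the alphabet, wrapping around z→a.
Undoing it on xjc: x−9=o, j−9=a, c−9=t.

oat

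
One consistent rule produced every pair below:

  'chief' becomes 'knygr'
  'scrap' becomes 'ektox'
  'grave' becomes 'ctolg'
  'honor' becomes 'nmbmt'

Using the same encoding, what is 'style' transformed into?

epsfg

c(2)→k(10) and h(7)→n(13) fit y≡11x+14 (mod 26); the inverse of 11 mod 26 is 19. Each letter's alphabet position (a=0..z=25) is mapped through 11·x+14 mod 26 — an affine cipher.
Applying it to style: s(18)→11·18+14≡4=e; t(19)→11·19+14≡15=p; y(24)→11·24+14≡18=s; l(11)→11·11+14≡5=f; e(4)→11·4+14≡6=g (all mod 26).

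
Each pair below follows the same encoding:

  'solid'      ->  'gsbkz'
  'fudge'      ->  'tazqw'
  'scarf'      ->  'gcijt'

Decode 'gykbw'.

smile

s(18)→g(6) and o(14)→s(18) fit y≡23x+8 (mod 26); the inverse of 23 mod 26 is 17. Each letter's alphabet position (a=0..z=25) is mapped through 23·x+8 mod 26 — an affine cipher.
Reversing it on gykbw: g(6)→17·(6−8)≡18=s; y(24)→17·(24−8)≡12=m; k(10)→17·(10−8)≡8=i; b(1)→17·(1−8)≡11=l; w(22)→17·(22−8)≡4=e (all mod 26).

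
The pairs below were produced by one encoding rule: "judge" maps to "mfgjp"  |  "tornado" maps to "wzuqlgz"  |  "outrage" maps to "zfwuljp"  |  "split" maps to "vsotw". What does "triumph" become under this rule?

The rule splits by letter class: vowels +11, consonants +3.
Applying it to triumph: t(cons)+3=w, r(cons)+3=u, i(vowel)+11=t, u(vowel)+11=f, m(cons)+3=p, p(cons)+3=s, h(cons)+3=k.

wutfpsk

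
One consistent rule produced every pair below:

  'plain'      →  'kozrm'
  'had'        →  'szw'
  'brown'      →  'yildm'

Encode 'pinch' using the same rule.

Each pair mirrors across the alphabet (p↔k, l↔o, a↔z): positions sum to 25. Letters are reflected about the middle of the alphabet (position → 25−position): Atbash.
Applying it to pinch: p↔k, i↔r, n↔m, c↔x, h↔s.

krmxs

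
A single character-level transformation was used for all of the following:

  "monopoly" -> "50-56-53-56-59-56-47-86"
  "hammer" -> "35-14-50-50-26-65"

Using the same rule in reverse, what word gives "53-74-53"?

nun

m(#13)→50 and o(#15)→56: differences scale by 3, so n = 3·pos + 11. With a=1..z=26, the number is 3·pos + 11.
Decoding 53-74-53: 53→(53−11)÷3=14=n, 74→(74−11)÷3=21=u, 53→(53−11)÷3=14=n.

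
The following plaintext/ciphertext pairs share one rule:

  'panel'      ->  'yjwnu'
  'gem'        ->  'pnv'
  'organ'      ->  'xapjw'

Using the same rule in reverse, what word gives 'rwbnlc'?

Compare letters: p→y is +9, a→j is +9, n→w is +9 — a constant shift. It's a constant shift of +9 (ROT9).
Reversing it on rwbnlc: r−9=i, w−9=n, b−9=s, n−9=e, l−9=c, c−9=t.

insect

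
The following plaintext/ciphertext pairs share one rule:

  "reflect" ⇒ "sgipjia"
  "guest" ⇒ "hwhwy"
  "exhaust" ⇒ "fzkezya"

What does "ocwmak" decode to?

native

In reflect: r→s is +1, e→g is +2, f→i is +3, l→p is +4 — the shift increases by 1 each position. The shift increases by 1 at each position, starting from +1: 1, 2, 3, ….
Reversing it on ocwmak: o−1=n, c−2=a, w−3=t, m−4=i, a−5=v, k−6=e.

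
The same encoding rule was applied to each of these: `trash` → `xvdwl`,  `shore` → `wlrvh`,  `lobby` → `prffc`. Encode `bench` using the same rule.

The shift depends on letter class: consonant t→x is +4, but vowel a→d is +3. Two shifts are in play — +3 for a/e/i/o/u, +4 for every other letter.
On bench: b(cons)+4=f, e(vowel)+3=h, n(cons)+4=r, c(cons)+4=g, h(cons)+4=l.

fhrgl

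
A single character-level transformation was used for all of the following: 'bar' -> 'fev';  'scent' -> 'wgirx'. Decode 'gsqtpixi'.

complete

It's a constant shift of +4 (ROT4).
Decoding gsqtpixi: g−4=c, s−4=o, q−4=m, t−4=p, p−4=l, i−4=e, x−4=t, i−4=e.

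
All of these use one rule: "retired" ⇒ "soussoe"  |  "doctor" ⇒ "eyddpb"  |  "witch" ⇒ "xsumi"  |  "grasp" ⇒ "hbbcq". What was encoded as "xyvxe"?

Shifts by position in retired: pos 0: r→s (+1), pos 1: e→o (+10), pos 2: t→u (+1), pos 3: i→s (+10) — repeating every 2. The shifts repeat in a cycle of length 2: positions 0,1,… shift by +1, +10, then the pattern repeats.
Decoding xyvxe: x−1=w, y−10=o, v−1=u, x−10=n, e−1=d.

wound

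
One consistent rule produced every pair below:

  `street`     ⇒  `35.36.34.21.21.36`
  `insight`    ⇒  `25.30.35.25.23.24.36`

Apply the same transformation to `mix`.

29.25.40

s is letter #19 and maps to 35: an offset of 16. Letters become their 1-based position plus 16 (so a→17, b→18, …).
For mix: m=13→29, i=9→25, x=24→40.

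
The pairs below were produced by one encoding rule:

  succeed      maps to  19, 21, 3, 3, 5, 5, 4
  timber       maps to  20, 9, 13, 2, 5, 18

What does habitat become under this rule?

8, 1, 2, 9, 20, 1, 20

Each letter is replaced by its alphabet position (a=1, b=2, …, z=26).
On habitat: h=8→8, a=1→1, b=2→2, i=9→9, t=20→20, a=1→1, t=20→20.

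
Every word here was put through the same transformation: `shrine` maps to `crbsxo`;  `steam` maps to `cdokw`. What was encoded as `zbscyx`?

Each letter is shifted forward by 10 in the alphabet (a Caesar shift of +10).
Undoing it on zbscyx: z−10=p, b−10=r, s−10=i, c−10=s, y−10=o, x−10=n.

prison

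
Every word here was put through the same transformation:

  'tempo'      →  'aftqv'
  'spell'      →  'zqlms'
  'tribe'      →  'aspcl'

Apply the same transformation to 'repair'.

Shifts by position in tempo: pos 0: t→a (+7), pos 1: e→f (+1), pos 2: m→t (+7), pos 3: p→q (+1) — repeating every 2. A repeating key of period 2 is used — shifts +7, +1 over and over.
On repair: r+7=y, e+1=f, p+7=w, a+1=b, i+7=p, r+1=s.

yfwbps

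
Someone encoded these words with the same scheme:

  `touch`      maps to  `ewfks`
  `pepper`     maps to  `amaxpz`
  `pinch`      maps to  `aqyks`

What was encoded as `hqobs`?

width

Shifts by position in touch: pos 0: t→e (+11), pos 1: o→w (+8), pos 2: u→f (+11), pos 3: c→k (+8) — repeating every 2. It's a Vigenère-style cipher with numeric key [11,8]: position i shifts by key[i mod 2].
Undoing it on hqobs: h−11=w, q−8=i, o−11=d, b−8=t, s−11=h.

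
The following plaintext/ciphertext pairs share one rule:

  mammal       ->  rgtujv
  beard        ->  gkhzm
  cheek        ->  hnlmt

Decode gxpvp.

bring

The shift increases by 1 at each position, starting from +5: 5, 6, 7, ….
Undoing it on gxpvp: g−5=b, x−6=r, p−7=i, v−8=n, p−9=g.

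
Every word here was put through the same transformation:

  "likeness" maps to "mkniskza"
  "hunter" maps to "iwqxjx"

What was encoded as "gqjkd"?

foggy

In likeness: l→m is +1, i→k is +2, k→n is +3, e→i is +4 — the shift increases by 1 each position. Each letter shifts forward by (position + 1), i.e. 1, 2, 3, … — the shift grows by one for each successive letter.
Undoing it on gqjkd: g−1=f, q−2=o, j−3=g, k−4=g, d−5=y.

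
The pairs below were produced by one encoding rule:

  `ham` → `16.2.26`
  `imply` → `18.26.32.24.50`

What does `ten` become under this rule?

h(#8)→16 and a(#1)→2: differences scale by 2, so n = 2·pos + 0. Each letter becomes 2×(its alphabet position, a=1..z=26).
On ten: t=20→40, e=5→10, n=14→28.

40.10.28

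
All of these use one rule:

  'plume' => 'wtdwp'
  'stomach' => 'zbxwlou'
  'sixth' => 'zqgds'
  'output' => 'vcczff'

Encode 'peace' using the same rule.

wmjmp

In plume: p→w is +7, l→t is +8, u→d is +9, m→w is +10 — the shift increases by 1 each position. Letter i (0-indexed) is shifted by i+7, so successive shifts are 7, 8, 9, ….
For peace: p+7=w, e+8=m, a+9=j, c+10=m, e+11=p.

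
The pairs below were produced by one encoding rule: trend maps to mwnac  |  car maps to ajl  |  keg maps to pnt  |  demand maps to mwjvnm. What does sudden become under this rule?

wnmmdb

The output letters match the input read backwards, each shifted +9: trend reversed is dnert. Read the word backwards and shift each letter +9.
Applying it to sudden: reverse → neddus; then shift: n+9=w, e+9=n, d+9=m, d+9=m, u+9=d, s+9=b.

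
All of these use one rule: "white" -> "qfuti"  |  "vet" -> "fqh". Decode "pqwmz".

The output letters match the input read backwards, each shifted +12: white reversed is etihw. Two steps: reverse the string, then apply a Caesar shift of +12.
Decoding pqwmz: shift back: p−12=d, q−12=e, w−12=k, m−12=a, z−12=n → dekan; then reverse → naked.

naked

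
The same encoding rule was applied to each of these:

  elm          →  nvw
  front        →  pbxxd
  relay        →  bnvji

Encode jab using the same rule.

The shift depends on letter class: consonant l→v is +10, but vowel e→n is +9. Two shifts are in play — +9 for a/e/i/o/u, +10 for every other letter.
On jab: j(cons)+10=t, a(vowel)+9=j, b(cons)+10=l.

tjl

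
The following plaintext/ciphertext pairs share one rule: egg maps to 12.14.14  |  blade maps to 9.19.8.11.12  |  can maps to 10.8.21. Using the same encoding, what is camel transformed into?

10.8.20.12.19

Letters become their 1-based position plus 7 (so a→8, b→9, …).
For camel: c=3→10, a=1→8, m=13→20, e=5→12, l=12→19.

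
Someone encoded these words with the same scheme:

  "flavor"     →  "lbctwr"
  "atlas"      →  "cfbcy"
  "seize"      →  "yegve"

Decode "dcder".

paper

Each letter's alphabet position (a=0..z=25) is mapped through 7·x+2 mod 26 — an affine cipher.
Decoding dcder: d(3)→15·(3−2)≡15=p; c(2)→15·(2−2)≡0=a; d(3)→15·(3−2)≡15=p; e(4)→15·(4−2)≡4=e; r(17)→15·(17−2)≡17=r (all mod 26).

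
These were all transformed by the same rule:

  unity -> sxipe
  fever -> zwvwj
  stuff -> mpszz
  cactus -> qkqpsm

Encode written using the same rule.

u(20)→s(18) and n(13)→x(23) fit y≡3x+10 (mod 26); the inverse of 3 mod 26 is 9. This is an affine cipher: with a=0,…,z=25, each position x becomes (3x+10) mod 26.
Applying it to written: w(22)→3·22+10≡24=y; r(17)→3·17+10≡9=j; i(8)→3·8+10≡8=i; t(19)→3·19+10≡15=p; t(19)→3·19+10≡15=p; e(4)→3·4+10≡22=w; n(13)→3·13+10≡23=x (all mod 26).

yjippwx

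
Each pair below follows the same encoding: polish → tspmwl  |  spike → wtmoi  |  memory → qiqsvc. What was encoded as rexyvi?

nature

Compare letters: p→t is +4, o→s is +4, l→p is +4 — a constant shift. Every letter moves 4 places later in the alphabet, wrapping around z→a.
Decoding rexyvi: r−4=n, e−4=a, x−4=t, y−4=u, v−4=r, i−4=e.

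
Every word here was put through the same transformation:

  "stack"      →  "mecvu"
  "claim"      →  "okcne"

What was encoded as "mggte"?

The output letters match the input read backwards, each shifted +2: stack reversed is kcats. Read the word backwards and shift each letter +2.
Reversing it on mggte: shift back: m−2=k, g−2=e, g−2=e, t−2=r, e−2=c → keerc; then reverse → creek.

creek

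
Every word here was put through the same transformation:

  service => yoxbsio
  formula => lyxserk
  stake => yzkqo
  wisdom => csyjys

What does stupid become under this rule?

Two shifts are in play — +10 for a/e/i/o/u, +6 for every other letter.
For stupid: s(cons)+6=y, t(cons)+6=z, u(vowel)+10=e, p(cons)+6=v, i(vowel)+10=s, d(cons)+6=j.

yzevsj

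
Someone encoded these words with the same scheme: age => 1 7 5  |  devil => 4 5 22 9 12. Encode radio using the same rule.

18 1 4 9 15

Each letter is replaced by its alphabet position (a=1, b=2, …, z=26).
On radio: r=18→18, a=1→1, d=4→4, i=9→9, o=15→15.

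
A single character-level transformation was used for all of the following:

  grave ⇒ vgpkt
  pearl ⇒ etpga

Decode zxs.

Compare letters: g→v is +15, r→g is +15, a→p is +15 — a constant shift. This is a Caesar cipher with shift 15.
Reversing it on zxs: z−15=k, x−15=i, s−15=d.

kid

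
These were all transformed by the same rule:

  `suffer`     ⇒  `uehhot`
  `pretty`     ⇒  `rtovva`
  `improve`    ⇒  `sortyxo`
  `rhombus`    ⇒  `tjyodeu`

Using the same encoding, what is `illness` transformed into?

snnpouu

The shift depends on letter class: consonant s→u is +2, but vowel u→e is +10. Vowels shift forward by 10 and consonants shift forward by 2.
Applying it to illness: i(vowel)+10=s, l(cons)+2=n, l(cons)+2=n, n(cons)+2=p, e(vowel)+10=o, s(cons)+2=u, s(cons)+2=u.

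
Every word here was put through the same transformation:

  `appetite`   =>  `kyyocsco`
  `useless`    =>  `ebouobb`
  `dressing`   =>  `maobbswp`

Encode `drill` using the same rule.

The shift depends on letter class: consonant p→y is +9, but vowel a→k is +10. The rule splits by letter class: vowels +10, consonants +9.
Applying it to drill: d(cons)+9=m, r(cons)+9=a, i(vowel)+10=s, l(cons)+9=u, l(cons)+9=u.

masuu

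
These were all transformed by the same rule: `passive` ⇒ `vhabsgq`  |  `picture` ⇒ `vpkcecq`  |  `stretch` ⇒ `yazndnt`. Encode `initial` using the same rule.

Letter i (0-indexed) is shifted by i+6, so successive shifts are 6, 7, 8, ….
Applying it to initial: i+6=o, n+7=u, i+8=q, t+9=c, i+10=s, a+11=l, l+12=x.

ouqcslx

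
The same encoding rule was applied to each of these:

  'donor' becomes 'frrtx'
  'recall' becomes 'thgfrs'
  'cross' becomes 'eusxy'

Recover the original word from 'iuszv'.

The shift increases by 1 at each position, starting from +2: 2, 3, 4, ….
Undoing it on iuszv: i−2=g, u−3=r, s−4=o, z−5=u, v−6=p.

group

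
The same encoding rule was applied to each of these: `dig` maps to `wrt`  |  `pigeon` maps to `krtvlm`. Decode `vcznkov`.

This is the alphabet-reversal cipher (Atbash): a becomes z, b becomes y, etc.
Decoding vcznkov: v↔e, c↔x, z↔a, n↔m, k↔p, o↔l, v↔e.

example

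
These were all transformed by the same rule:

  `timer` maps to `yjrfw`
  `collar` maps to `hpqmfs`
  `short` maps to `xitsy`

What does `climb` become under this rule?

A repeating key of period 2 is used — shifts +5, +1 over and over.
On climb: c+5=h, l+1=m, i+5=n, m+1=n, b+5=g.

hmnng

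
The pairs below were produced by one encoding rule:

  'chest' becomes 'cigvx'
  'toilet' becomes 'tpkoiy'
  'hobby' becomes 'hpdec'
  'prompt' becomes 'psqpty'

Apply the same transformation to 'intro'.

In chest: c→c is +0, h→i is +1, e→g is +2, s→v is +3 — the shift increases by 1 each position. Each letter shifts forward by its position index (0, 1, 2, …) — the shift grows by one for each successive letter.
On intro: i+0=i, n+1=o, t+2=v, r+3=u, o+4=s.

iovus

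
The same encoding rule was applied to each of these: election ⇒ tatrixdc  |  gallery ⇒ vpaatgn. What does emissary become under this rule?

Compare letters: e→t is +15, l→a is +15, e→t is +15 — a constant shift. It's a constant shift of +15 (ROT15).
For emissary: e+15=t, m+15=b, i+15=x, s+15=h, s+15=h, a+15=p, r+15=g, y+15=n.

tbxhhpgn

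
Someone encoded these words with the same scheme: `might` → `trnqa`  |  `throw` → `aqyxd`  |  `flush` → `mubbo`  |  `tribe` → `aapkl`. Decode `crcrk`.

vivid

Shifts by position in might: pos 0: m→t (+7), pos 1: i→r (+9), pos 2: g→n (+7), pos 3: h→q (+9) — repeating every 2. The shifts repeat in a cycle of length 2: positions 0,1,… shift by +7, +9, then the pattern repeats.
Decoding crcrk: c−7=v, r−9=i, c−7=v, r−9=i, k−7=d.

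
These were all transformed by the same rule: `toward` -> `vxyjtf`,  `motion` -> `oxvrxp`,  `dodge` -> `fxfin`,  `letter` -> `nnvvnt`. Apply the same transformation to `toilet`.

vxrnnv

The shift depends on letter class: consonant t→v is +2, but vowel o→x is +9. Vowels shift forward by 9 and consonants shift forward by 2.
For toilet: t(cons)+2=v, o(vowel)+9=x, i(vowel)+9=r, l(cons)+2=n, e(vowel)+9=n, t(cons)+2=v.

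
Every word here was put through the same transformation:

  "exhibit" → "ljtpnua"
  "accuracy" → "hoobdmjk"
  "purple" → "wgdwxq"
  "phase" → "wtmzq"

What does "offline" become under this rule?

The shifts repeat in a cycle of length 3: positions 0,1,… shift by +7, +12, +12, then the pattern repeats.
Applying it to offline: o+7=v, f+12=r, f+12=r, l+7=s, i+12=u, n+12=z, e+7=l.

vrrsuzl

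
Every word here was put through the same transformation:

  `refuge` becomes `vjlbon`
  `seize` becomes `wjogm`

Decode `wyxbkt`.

struck

In refuge: r→v is +4, e→j is +5, f→l is +6, u→b is +7 — the shift increases by 1 each position. The shift increases by 1 at each position, starting from +4: 4, 5, 6, ….
Decoding wyxbkt: w−4=s, y−5=t, x−6=r, b−7=u, k−8=c, t−9=k.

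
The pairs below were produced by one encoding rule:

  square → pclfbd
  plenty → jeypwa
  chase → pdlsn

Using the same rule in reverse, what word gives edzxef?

utmost

The output letters match the input read backwards, each shifted +11: square reversed is erauqs. Two steps: reverse the string, then apply a Caesar shift of +11.
Decoding edzxef: shift back: e−11=t, d−11=s, z−11=o, x−11=m, e−11=t, f−11=u → tsomtu; then reverse → utmost.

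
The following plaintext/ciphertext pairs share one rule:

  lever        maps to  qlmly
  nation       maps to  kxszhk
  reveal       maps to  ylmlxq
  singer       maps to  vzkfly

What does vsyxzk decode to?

l(11)→q(16) and e(4)→l(11) fit y≡23x+23 (mod 26); the inverse of 23 mod 26 is 17. Treating letters as 0–25, the rule is x ↦ 23x + 23 (mod 26).
Decoding vsyxzk: v(21)→17·(21−23)≡18=s; s(18)→17·(18−23)≡19=t; y(24)→17·(24−23)≡17=r; x(23)→17·(23−23)≡0=a; z(25)→17·(25−23)≡8=i; k(10)→17·(10−23)≡13=n (all mod 26).

strain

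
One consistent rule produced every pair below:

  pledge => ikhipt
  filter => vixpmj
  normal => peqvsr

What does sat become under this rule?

Two steps: reverse the string, then apply a Caesar shift of +4.
Applying it to sat: reverse → tas; then shift: t+4=x, a+4=e, s+4=w.

xew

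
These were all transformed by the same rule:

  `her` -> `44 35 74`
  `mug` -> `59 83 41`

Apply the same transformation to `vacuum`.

h(#8)→44 and e(#5)→35: differences scale by 3, so n = 3·pos + 20. With a=1..z=26, the number is 3·pos + 20.
On vacuum: v=22→86, a=1→23, c=3→29, u=21→83, u=21→83, m=13→59.

86 23 29 83 83 59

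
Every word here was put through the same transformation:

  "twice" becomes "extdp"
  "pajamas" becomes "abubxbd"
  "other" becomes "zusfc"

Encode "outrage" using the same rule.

A repeating key of period 2 is used — shifts +11, +1 over and over.
For outrage: o+11=z, u+1=v, t+11=e, r+1=s, a+11=l, g+1=h, e+11=p.

zveslhp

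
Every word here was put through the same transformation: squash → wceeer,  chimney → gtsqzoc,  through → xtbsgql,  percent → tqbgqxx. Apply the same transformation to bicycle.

fumcovi

The shifts repeat in a cycle of length 3: positions 0,1,… shift by +4, +12, +10, then the pattern repeats.
On bicycle: b+4=f, i+12=u, c+10=m, y+4=c, c+12=o, l+10=v, e+4=i.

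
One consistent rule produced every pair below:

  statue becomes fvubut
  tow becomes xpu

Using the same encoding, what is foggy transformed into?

The output letters match the input read backwards, each shifted +1: statue reversed is eutats. Read the word backwards and shift each letter +1.
On foggy: reverse → yggof; then shift: y+1=z, g+1=h, g+1=h, o+1=p, f+1=g.

zhhpg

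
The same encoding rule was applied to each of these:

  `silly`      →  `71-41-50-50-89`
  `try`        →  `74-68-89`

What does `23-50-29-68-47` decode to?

s(#19)→71 and i(#9)→41: differences scale by 3, so n = 3·pos + 14. The formula is n = 3×(alphabet index, a=1) + 14.
Decoding 23-50-29-68-47: 23→(23−14)÷3=3=c, 50→(50−14)÷3=12=l, 29→(29−14)÷3=5=e, 68→(68−14)÷3=18=r, 47→(47−14)÷3=11=k.

clerk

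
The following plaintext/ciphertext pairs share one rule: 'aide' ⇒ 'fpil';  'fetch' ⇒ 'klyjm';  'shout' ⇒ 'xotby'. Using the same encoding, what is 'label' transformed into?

It's a Vigenère-style cipher with numeric key [5,7]: position i shifts by key[i mod 2].
For label: l+5=q, a+7=h, b+5=g, e+7=l, l+5=q.

qhglq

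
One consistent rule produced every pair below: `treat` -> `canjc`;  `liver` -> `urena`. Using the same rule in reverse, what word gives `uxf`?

low

Compare letters: t→c is +9, r→a is +9, e→n is +9 — a constant shift. This is a Caesar cipher with shift 9.
Undoing it on uxf: u−9=l, x−9=o, f−9=w.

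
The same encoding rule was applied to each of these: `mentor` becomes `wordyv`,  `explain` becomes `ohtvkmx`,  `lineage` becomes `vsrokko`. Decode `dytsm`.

Shifts by position in mentor: pos 0: m→w (+10), pos 1: e→o (+10), pos 2: n→r (+4), pos 3: t→d (+10), pos 4: o→y (+10), pos 5: r→v (+4) — repeating every 3. The shifts repeat in a cycle of length 3: positions 0,1,… shift by +10, +10, +4, then the pattern repeats.
Reversing it on dytsm: d−10=t, y−10=o, t−4=p, s−10=i, m−10=c.

topic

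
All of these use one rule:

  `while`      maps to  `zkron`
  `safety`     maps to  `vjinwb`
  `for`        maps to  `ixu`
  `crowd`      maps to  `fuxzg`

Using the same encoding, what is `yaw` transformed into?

The shift depends on letter class: consonant w→z is +3, but vowel i→r is +9. Two shifts are in play — +9 for a/e/i/o/u, +3 for every other letter.
For yaw: y(cons)+3=b, a(vowel)+9=j, w(cons)+3=z.

bjz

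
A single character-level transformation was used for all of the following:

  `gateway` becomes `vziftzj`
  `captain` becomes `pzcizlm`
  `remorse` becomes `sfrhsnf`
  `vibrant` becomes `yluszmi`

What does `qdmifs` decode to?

g(6)→v(21) and a(0)→z(25) fit y≡21x+25 (mod 26); the inverse of 21 mod 26 is 5. Treating letters as 0–25, the rule is x ↦ 21x + 25 (mod 26).
Reversing it on qdmifs: q(16)→5·(16−25)≡7=h; d(3)→5·(3−25)≡20=u; m(12)→5·(12−25)≡13=n; i(8)→5·(8−25)≡19=t; f(5)→5·(5−25)≡4=e; s(18)→5·(18−25)≡17=r (all mod 26).

hunter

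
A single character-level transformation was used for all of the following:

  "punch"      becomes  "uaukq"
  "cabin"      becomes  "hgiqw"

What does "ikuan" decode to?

dense

In punch: p→u is +5, u→a is +6, n→u is +7, c→k is +8 — the shift increases by 1 each position. Letter i (0-indexed) is shifted by i+5, so successive shifts are 5, 6, 7, ….
Decoding ikuan: i−5=d, k−6=e, u−7=n, a−8=s, n−9=e.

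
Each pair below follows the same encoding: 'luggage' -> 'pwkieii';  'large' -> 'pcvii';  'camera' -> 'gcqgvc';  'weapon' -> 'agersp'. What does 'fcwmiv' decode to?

basket

It's a Vigenère-style cipher with numeric key [4,2]: position i shifts by key[i mod 2].
Decoding fcwmiv: f−4=b, c−2=a, w−4=s, m−2=k, i−4=e, v−2=t.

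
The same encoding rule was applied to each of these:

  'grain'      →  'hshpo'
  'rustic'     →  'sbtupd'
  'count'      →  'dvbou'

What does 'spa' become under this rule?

tqh

The shift depends on letter class: consonant g→h is +1, but vowel a→h is +7. Two shifts are in play — +7 for a/e/i/o/u, +1 for every other letter.
For spa: s(cons)+1=t, p(cons)+1=q, a(vowel)+7=h.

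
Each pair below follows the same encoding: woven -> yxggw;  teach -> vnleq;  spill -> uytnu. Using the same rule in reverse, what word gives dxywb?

A repeating key of period 3 is used — shifts +2, +9, +11 over and over.
Decoding dxywb: d−2=b, x−9=o, y−11=n, w−2=u, b−9=s.

bonus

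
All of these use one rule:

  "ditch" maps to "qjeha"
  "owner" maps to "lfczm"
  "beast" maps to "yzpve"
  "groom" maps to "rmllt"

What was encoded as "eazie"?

theft

Treating letters as 0–25, the rule is x ↦ 9x + 15 (mod 26).
Reversing it on eazie: e(4)→3·(4−15)≡19=t; a(0)→3·(0−15)≡7=h; z(25)→3·(25−15)≡4=e; i(8)→3·(8−15)≡5=f; e(4)→3·(4−15)≡19=t (all mod 26).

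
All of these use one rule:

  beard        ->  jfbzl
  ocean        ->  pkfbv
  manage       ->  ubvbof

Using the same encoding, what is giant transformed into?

ojbvb

The shift depends on letter class: consonant b→j is +8, but vowel e→f is +1. Vowels shift forward by 1 and consonants shift forward by 8.
On giant: g(cons)+8=o, i(vowel)+1=j, a(vowel)+1=b, n(cons)+8=v, t(cons)+8=b.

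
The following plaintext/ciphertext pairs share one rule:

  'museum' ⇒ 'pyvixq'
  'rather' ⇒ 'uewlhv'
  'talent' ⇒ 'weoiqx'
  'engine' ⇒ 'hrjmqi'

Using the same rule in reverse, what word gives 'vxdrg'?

stand

It's a Vigenère-style cipher with numeric key [3,4]: position i shifts by key[i mod 2].
Reversing it on vxdrg: v−3=s, x−4=t, d−3=a, r−4=n, g−3=d.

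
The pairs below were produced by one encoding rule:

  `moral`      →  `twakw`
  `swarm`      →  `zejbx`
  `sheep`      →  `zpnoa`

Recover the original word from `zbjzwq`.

staple

Each letter shifts forward by (position + 7), i.e. 7, 8, 9, … — the shift grows by one for each successive letter.
Decoding zbjzwq: z−7=s, b−8=t, j−9=a, z−10=p, w−11=l, q−12=e.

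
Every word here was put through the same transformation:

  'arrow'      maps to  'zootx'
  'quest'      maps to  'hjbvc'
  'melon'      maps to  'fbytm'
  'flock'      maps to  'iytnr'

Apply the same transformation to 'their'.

cwbdo

a(0)→z(25) and r(17)→o(14) fit y≡7x+25 (mod 26); the inverse of 7 mod 26 is 15. Each letter's alphabet position (a=0..z=25) is mapped through 7·x+25 mod 26 — an affine cipher.
Applying it to their: t(19)→7·19+25≡2=c; h(7)→7·7+25≡22=w; e(4)→7·4+25≡1=b; i(8)→7·8+25≡3=d; r(17)→7·17+25≡14=o (all mod 26).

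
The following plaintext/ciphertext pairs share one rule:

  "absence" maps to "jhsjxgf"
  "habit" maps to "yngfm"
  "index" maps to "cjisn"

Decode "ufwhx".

scrap

The word is reversed, then every letter is shifted forward by 5.
Undoing it on ufwhx: shift back: u−5=p, f−5=a, w−5=r, h−5=c, x−5=s → parcs; then reverse → scrap.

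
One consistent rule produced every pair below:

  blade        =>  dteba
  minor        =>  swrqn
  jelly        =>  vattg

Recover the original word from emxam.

ashes

This is an affine cipher: with a=0,…,z=25, each position x becomes (25x+4) mod 26.
Decoding emxam: e(4)→25·(4−4)≡0=a; m(12)→25·(12−4)≡18=s; x(23)→25·(23−4)≡7=h; a(0)→25·(0−4)≡4=e; m(12)→25·(12−4)≡18=s (all mod 26).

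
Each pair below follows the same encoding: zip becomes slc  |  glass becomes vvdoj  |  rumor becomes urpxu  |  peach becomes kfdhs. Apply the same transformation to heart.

wudhk

The word is reversed, then every letter is shifted forward by 3.
Applying it to heart: reverse → traeh; then shift: t+3=w, r+3=u, a+3=d, e+3=h, h+3=k.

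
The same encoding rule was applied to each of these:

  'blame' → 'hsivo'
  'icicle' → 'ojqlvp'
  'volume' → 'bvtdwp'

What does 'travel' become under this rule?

zyieow

The shift increases by 1 at each position, starting from +6: 6, 7, 8, ….
Applying it to travel: t+6=z, r+7=y, a+8=i, v+9=e, e+10=o, l+11=w.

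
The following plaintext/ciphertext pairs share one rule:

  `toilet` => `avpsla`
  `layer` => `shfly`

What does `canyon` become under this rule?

Compare letters: t→a is +7, o→v is +7, i→p is +7 — a constant shift. This is a Caesar cipher with shift 7.
Applying it to canyon: c+7=j, a+7=h, n+7=u, y+7=f, o+7=v, n+7=u.

jhufvu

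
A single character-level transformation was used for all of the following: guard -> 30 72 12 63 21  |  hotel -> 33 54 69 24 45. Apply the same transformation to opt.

g(#7)→30 and u(#21)→72: differences scale by 3, so n = 3·pos + 9. With a=1..z=26, the number is 3·pos + 9.
Applying it to opt: o=15→54, p=16→57, t=20→69.

54 57 69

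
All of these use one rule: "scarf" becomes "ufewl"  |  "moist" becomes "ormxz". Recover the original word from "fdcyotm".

daytime

In scarf: s→u is +2, c→f is +3, a→e is +4, r→w is +5 — the shift increases by 1 each position. The shift increases by 1 at each position, starting from +2: 2, 3, 4, ….
Undoing it on fdcyotm: f−2=d, d−3=a, c−4=y, y−5=t, o−6=i, t−7=m, m−8=e.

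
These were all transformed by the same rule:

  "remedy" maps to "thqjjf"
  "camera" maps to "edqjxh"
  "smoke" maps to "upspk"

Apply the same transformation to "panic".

rdrni

Each letter shifts forward by (position + 2), i.e. 2, 3, 4, … — the shift grows by one for each successive letter.
Applying it to panic: p+2=r, a+3=d, n+4=r, i+5=n, c+6=i.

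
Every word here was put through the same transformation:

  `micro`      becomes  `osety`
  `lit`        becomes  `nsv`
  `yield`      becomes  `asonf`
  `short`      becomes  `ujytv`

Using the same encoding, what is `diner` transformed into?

The shift depends on letter class: consonant m→o is +2, but vowel i→s is +10. Two shifts are in play — +10 for a/e/i/o/u, +2 for every other letter.
Applying it to diner: d(cons)+2=f, i(vowel)+10=s, n(cons)+2=p, e(vowel)+10=o, r(cons)+2=t.

fspot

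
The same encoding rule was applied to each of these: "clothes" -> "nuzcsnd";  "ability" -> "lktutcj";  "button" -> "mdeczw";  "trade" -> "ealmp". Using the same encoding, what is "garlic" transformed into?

It's a Vigenère-style cipher with numeric key [11,9]: position i shifts by key[i mod 2].
Applying it to garlic: g+11=r, a+9=j, r+11=c, l+9=u, i+11=t, c+9=l.

rjcutl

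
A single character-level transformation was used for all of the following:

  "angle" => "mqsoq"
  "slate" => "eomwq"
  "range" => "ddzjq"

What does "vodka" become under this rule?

hrpnm

The shifts repeat in a cycle of length 2: positions 0,1,… shift by +12, +3, then the pattern repeats.
Applying it to vodka: v+12=h, o+3=r, d+12=p, k+3=n, a+12=m.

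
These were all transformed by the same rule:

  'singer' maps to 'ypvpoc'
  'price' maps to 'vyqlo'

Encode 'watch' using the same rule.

The shift increases by 1 at each position, starting from +6: 6, 7, 8, ….
For watch: w+6=c, a+7=h, t+8=b, c+9=l, h+10=r.

chblr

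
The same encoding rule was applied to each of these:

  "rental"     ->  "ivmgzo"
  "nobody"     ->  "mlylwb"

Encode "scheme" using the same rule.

Each pair mirrors across the alphabet (r↔i, e↔v, n↔m): positions sum to 25. Letters are reflected about the middle of the alphabet (position → 25−position): Atbash.
For scheme: s↔h, c↔x, h↔s, e↔v, m↔n, e↔v.

hxsvnv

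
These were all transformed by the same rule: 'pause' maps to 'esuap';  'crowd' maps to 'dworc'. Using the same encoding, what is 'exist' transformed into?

tsixe

The output letters match the input read backwards: pause reversed is esuap. It's just the letters in reverse order.
For exist: reverse → tsixe.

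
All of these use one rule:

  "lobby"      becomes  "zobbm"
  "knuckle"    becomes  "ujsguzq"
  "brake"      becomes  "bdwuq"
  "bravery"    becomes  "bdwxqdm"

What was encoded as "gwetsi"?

Treating letters as 0–25, the rule is x ↦ 5x + 22 (mod 26).
Decoding gwetsi: g(6)→21·(6−22)≡2=c; w(22)→21·(22−22)≡0=a; e(4)→21·(4−22)≡12=m; t(19)→21·(19−22)≡15=p; s(18)→21·(18−22)≡20=u; i(8)→21·(8−22)≡18=s (all mod 26).

campus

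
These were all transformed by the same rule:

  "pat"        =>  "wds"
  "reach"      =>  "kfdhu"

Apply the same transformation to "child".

The output letters match the input read backwards, each shifted +3: pat reversed is tap. Two steps: reverse the string, then apply a Caesar shift of +3.
For child: reverse → dlihc; then shift: d+3=g, l+3=o, i+3=l, h+3=k, c+3=f.

golkf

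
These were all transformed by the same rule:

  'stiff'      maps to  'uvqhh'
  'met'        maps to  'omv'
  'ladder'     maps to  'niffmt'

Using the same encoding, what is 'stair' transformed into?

uviqt

The shift depends on letter class: consonant s→u is +2, but vowel i→q is +8. Two shifts are in play — +8 for a/e/i/o/u, +2 for every other letter.
For stair: s(cons)+2=u, t(cons)+2=v, a(vowel)+8=i, i(vowel)+8=q, r(cons)+2=t.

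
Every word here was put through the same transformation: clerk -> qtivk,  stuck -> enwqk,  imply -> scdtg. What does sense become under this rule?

c(2)→q(16) and l(11)→t(19) fit y≡9x+24 (mod 26); the inverse of 9 mod 26 is 3. Treating letters as 0–25, the rule is x ↦ 9x + 24 (mod 26).
Applying it to sense: s(18)→9·18+24≡4=e; e(4)→9·4+24≡8=i; n(13)→9·13+24≡11=l; s(18)→9·18+24≡4=e; e(4)→9·4+24≡8=i (all mod 26).

eilei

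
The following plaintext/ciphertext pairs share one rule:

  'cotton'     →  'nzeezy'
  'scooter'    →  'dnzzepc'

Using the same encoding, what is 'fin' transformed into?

qty

Compare letters: c→n is +11, o→z is +11, t→e is +11 — a constant shift. Every letter moves 11 places later in the alphabet, wrapping around z→a.
Applying it to fin: f+11=q, i+11=t, n+11=y.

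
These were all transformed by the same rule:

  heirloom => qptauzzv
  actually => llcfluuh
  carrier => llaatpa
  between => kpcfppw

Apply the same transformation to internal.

twcpawlu

The shift depends on letter class: consonant h→q is +9, but vowel e→p is +11. The rule splits by letter class: vowels +11, consonants +9.
Applying it to internal: i(vowel)+11=t, n(cons)+9=w, t(cons)+9=c, e(vowel)+11=p, r(cons)+9=a, n(cons)+9=w, a(vowel)+11=l, l(cons)+9=u.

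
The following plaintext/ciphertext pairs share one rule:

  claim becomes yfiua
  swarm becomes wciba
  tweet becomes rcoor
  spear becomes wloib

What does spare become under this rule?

wlibo

c(2)→y(24) and l(11)→f(5) fit y≡21x+8 (mod 26); the inverse of 21 mod 26 is 5. Treating letters as 0–25, the rule is x ↦ 21x + 8 (mod 26).
On spare: s(18)→21·18+8≡22=w; p(15)→21·15+8≡11=l; a(0)→21·0+8≡8=i; r(17)→21·17+8≡1=b; e(4)→21·4+8≡14=o (all mod 26).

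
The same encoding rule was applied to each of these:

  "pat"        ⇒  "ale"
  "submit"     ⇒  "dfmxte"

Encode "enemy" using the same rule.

pypxj

This is a Caesar cipher with shift 11.
On enemy: e+11=p, n+11=y, e+11=p, m+11=x, y+11=j.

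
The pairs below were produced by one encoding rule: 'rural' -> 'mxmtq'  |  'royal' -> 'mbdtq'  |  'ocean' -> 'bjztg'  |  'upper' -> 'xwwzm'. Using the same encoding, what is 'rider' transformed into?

mfezm

This is an affine cipher: with a=0,…,z=25, each position x becomes (21x+19) mod 26.
On rider: r(17)→21·17+19≡12=m; i(8)→21·8+19≡5=f; d(3)→21·3+19≡4=e; e(4)→21·4+19≡25=z; r(17)→21·17+19≡12=m (all mod 26).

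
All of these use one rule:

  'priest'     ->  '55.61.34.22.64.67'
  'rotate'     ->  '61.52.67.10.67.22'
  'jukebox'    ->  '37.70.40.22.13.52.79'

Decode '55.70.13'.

p(#16)→55 and r(#18)→61: differences scale by 3, so n = 3·pos + 7. Each letter becomes 3×(its alphabet position, a=1..z=26) + 7.
Decoding 55.70.13: 55→(55−7)÷3=16=p, 70→(70−7)÷3=21=u, 13→(13−7)÷3=2=b.

pub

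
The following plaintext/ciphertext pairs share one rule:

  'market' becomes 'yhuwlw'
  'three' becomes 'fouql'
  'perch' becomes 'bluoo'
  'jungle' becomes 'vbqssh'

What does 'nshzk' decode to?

Shifts by position in market: pos 0: m→y (+12), pos 1: a→h (+7), pos 2: r→u (+3), pos 3: k→w (+12), pos 4: e→l (+7), pos 5: t→w (+3) — repeating every 3. It's a Vigenère-style cipher with numeric key [12,7,3]: position i shifts by key[i mod 3].
Decoding nshzk: n−12=b, s−7=l, h−3=e, z−12=n, k−7=d.

blend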